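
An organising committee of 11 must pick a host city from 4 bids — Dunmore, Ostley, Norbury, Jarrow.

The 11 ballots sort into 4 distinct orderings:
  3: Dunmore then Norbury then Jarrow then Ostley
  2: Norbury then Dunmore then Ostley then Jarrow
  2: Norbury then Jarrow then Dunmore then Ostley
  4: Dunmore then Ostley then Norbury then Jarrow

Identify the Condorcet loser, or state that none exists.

Head-to-head results (11 organisers):
Dunmore vs Ostley: Dunmore is ranked higher on 3+2+2+4 = 11 ballots, Ostley on 0. Dunmore wins 11–0.
Dunmore vs Norbury: 3+4 = 7 for Dunmore, 4 for Norbury — Dunmore by 7–4.
Dunmore vs Jarrow: Dunmore is ranked higher on 3+2+4 = 9 ballots, Jarrow on 2. Dunmore wins 9–2.
Ostley vs Norbury: Norbury, 7–4.
Ostley–Jarrow: Ostley 6–5.
Norbury vs Jarrow: 3+2+2+4 = 11 for Norbury, 0 for Jarrow — Norbury by 11–0.
Only Jarrow has no wins; Jarrow is the Condorcet loser.

Jarrow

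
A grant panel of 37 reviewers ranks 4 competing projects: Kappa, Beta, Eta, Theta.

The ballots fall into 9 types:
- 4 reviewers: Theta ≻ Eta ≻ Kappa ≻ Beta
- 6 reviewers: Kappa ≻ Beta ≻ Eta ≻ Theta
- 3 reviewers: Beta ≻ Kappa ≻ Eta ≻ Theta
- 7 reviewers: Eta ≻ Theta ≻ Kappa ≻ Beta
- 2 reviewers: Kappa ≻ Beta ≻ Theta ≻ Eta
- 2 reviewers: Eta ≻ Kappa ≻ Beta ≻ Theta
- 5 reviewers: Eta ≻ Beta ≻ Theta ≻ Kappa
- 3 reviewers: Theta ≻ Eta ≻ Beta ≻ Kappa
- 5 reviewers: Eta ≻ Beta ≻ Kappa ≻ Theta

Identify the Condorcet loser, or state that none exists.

Head-to-head results (37 reviewers):
Kappa vs Beta: Kappa wins 21–16.
Kappa vs Eta: Kappa preferred on 6+3+2 = 11 ballots; Eta wins 26–11.
Kappa vs Theta: 6+3+2+2+5 = 18 for Kappa, 19 for Theta — Theta by 19–18.
Beta–Eta: Eta 26–11.
Beta vs Theta: 6+3+2+2+5+5 = 23 for Beta, 14 for Theta — Beta by 23–14.
Eta–Theta: Eta 28–9.
Every project wins at least one matchup (Kappa beats Beta; Beta beats Theta; Eta beats Kappa; Theta beats Kappa), so there is no Condorcet loser.

none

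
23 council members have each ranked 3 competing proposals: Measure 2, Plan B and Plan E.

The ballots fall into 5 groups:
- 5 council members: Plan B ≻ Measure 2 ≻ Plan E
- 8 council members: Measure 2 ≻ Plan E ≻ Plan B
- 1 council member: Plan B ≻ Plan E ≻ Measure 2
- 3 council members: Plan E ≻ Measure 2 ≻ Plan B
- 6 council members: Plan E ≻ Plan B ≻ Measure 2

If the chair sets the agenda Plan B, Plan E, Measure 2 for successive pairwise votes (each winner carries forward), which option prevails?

Measure 2

Round 1: Plan B vs Plan E — 6–17, Plan E advances.
Round 2: Plan E vs Measure 2 — 10–13, Measure 2 advances.
Measure 2 survives the agenda.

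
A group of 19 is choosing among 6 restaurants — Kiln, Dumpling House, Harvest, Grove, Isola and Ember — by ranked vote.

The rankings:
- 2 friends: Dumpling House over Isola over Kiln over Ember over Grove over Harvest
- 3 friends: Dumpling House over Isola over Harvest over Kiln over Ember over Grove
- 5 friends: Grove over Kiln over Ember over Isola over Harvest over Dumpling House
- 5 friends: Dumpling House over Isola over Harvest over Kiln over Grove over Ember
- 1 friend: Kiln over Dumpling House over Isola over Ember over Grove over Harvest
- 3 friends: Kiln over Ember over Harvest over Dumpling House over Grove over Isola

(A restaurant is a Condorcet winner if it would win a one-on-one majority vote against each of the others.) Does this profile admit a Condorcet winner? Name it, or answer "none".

Dumpling House

Check each pair by majority over 19 ballots:
Kiln vs Dumpling House: Dumpling House wins 10–9.
Kiln vs Harvest: Kiln, 11–8.
Kiln vs Grove: Kiln, 14–5.
Kiln vs Isola: Isola wins 10–9.
Kiln vs Ember: Kiln wins 19–0.
Dumpling House vs Harvest: Dumpling House, 11–8.
Dumpling House vs Grove: Dumpling House, 14–5.
Dumpling House vs Isola: Dumpling House wins 14–5.
Dumpling House vs Ember: Dumpling House wins 11–8.
Harvest vs Grove: Harvest wins 11–8.
Harvest vs Isola: Isola, 16–3.
Harvest vs Ember: Ember, 11–8.
Grove vs Isola: Isola wins 11–8.
Grove vs Ember: Grove wins 10–9.
Isola–Ember: Isola 11–8.
Dumpling House beats each of Kiln, Harvest, Grove, Isola, Ember — Dumpling House is the Condorcet winner.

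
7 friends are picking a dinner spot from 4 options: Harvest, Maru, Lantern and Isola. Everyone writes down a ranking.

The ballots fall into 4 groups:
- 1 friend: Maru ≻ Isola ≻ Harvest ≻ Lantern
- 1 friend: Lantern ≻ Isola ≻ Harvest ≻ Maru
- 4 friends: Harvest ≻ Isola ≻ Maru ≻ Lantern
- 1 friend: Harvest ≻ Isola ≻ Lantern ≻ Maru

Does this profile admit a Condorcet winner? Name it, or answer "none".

Head-to-head results (7 friends):
Harvest vs Maru: Harvest preferred on 1+4+1 = 6 ballots; Harvest wins 6–1.
Harvest vs Lantern: Harvest preferred on 1+4+1 = 6 ballots; Harvest wins 6–1.
Harvest vs Isola: 4+1 = 5 for Harvest, 2 for Isola — Harvest by 5–2.
Maru vs Lantern: Maru, 5–2.
Maru vs Isola: Isola wins 6–1.
Lantern vs Isola: 1 for Lantern, 6 for Isola — Isola by 6–1.
Only Harvest has no losses; Harvest is the Condorcet winner.

Harvest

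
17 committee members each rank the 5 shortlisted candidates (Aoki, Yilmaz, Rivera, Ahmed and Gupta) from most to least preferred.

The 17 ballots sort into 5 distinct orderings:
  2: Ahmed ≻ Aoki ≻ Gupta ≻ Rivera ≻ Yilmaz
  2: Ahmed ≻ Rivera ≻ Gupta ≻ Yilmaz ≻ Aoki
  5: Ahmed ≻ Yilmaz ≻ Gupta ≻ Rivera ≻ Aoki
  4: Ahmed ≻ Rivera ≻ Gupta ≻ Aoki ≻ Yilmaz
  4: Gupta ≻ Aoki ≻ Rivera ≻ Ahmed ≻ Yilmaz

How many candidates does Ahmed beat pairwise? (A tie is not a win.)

Ahmed against each rival (17 committee members):
Ahmed vs Aoki: Ahmed is ranked higher on 2+2+5+4 = 13 ballots, Aoki on 4. Ahmed wins 13–4.
Ahmed vs Yilmaz: 2+2+5+4+4 = 17 for Ahmed, 0 for Yilmaz — Ahmed by 17–0.
Ahmed vs Rivera: Ahmed, 13–4.
Ahmed vs Gupta: Ahmed, 13–4.
Ahmed beats Aoki, Yilmaz, Rivera, Gupta — 4 pairwise wins.

4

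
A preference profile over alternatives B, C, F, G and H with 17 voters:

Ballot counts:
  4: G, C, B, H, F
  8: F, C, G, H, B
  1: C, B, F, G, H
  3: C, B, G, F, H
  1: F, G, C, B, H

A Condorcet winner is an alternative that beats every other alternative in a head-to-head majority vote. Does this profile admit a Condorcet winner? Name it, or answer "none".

Check each pair by majority over 17 ballots:
B vs C: 0 to 17, C.
B vs F: B preferred on 4+1+3 = 8 ballots; F wins 9–8.
B vs G: 1+3 = 4 for B, 13 for G — G by 13–4.
B vs H: 4+1+3+1 = 9 for B, 8 for H — B by 9–8.
C vs F: 8 to 9, F.
C vs G: C preferred on 8+1+3 = 12 ballots; C wins 12–5.
C vs H: C preferred on 4+8+1+3+1 = 17 ballots; C wins 17–0.
F vs G: F preferred on 8+1+1 = 10 ballots; F wins 10–7.
F vs H: 13 to 4, F.
G vs H: 17 to 0, G.
Only F has no losses; F is the Condorcet winner.

F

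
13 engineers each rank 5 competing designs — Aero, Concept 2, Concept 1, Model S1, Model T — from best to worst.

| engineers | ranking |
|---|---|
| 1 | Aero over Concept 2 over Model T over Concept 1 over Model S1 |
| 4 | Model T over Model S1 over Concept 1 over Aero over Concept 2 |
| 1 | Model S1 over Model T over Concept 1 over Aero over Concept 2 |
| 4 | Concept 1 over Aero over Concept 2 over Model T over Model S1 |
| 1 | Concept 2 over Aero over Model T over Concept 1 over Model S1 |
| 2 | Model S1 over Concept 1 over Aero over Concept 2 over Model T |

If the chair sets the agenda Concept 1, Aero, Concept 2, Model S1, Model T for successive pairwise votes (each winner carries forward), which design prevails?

Model T

Round 1: Concept 1 vs Aero — 11–2, Concept 1 advances.
Round 2: Concept 1 vs Concept 2 — 11–2, Concept 1 advances.
Round 3: Concept 1 vs Model S1 — 6–7, Model S1 advances.
Round 4: Model S1 vs Model T — 3–10, Model T advances.
The agenda winner is Model T.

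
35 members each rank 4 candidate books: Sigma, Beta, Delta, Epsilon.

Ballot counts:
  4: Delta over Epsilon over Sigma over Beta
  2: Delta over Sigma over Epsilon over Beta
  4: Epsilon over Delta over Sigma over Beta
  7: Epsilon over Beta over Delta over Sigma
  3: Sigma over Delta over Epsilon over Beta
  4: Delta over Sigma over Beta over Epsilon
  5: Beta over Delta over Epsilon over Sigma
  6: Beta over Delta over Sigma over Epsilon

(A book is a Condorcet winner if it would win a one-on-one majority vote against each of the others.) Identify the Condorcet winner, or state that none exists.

Head-to-head results (35 members):
Sigma vs Beta: Sigma preferred on 4+2+4+3+4 = 17 ballots; Beta wins 18–17.
Sigma vs Delta: Delta, 32–3.
Sigma vs Epsilon: 15 to 20, Epsilon.
Beta vs Delta: Beta, 18–17.
Beta vs Epsilon: 15 to 20, Epsilon.
Delta vs Epsilon: Delta wins 24–11.
Each book drops at least one matchup (Sigma loses to Beta; Beta loses to Epsilon; Delta loses to Beta; Epsilon loses to Delta); the cycle Beta beats Delta beats Epsilon beats Beta rules out a Condorcet winner.

none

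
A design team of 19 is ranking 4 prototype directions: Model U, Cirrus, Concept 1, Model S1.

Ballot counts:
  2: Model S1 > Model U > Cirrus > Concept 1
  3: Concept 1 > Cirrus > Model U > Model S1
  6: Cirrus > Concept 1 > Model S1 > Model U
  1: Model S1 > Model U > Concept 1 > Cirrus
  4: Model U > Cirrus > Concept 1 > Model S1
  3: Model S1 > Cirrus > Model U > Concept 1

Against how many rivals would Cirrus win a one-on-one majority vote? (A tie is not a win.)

Cirrus against each rival (19 engineers):
Cirrus vs Model U: 3+6+3 = 12 for Cirrus, 7 for Model U — Cirrus by 12–7.
Cirrus vs Concept 1: 2+6+4+3 = 15 for Cirrus, 4 for Concept 1 — Cirrus by 15–4.
Cirrus–Model S1: Cirrus 13–6.
Cirrus beats Model U, Concept 1, Model S1 — 3 pairwise wins.

3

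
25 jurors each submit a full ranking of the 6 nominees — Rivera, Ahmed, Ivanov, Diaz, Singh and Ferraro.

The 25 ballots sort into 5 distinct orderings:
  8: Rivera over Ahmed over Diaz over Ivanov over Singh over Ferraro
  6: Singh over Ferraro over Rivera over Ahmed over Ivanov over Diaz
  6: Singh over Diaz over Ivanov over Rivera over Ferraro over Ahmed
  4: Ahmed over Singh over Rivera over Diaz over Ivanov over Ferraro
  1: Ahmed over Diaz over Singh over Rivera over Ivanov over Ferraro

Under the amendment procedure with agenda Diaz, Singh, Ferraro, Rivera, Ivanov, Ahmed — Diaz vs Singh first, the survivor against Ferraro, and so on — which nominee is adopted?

Ahmed

Round 1: Diaz vs Singh — 9–16, Singh advances.
Round 2: Singh vs Ferraro — 25–0, Singh advances.
Round 3: Singh vs Rivera — 17–8, Singh advances.
Round 4: Singh vs Ivanov — 17–8, Singh advances.
Round 5: Singh vs Ahmed — 12–13, Ahmed advances.
Ahmed survives the agenda.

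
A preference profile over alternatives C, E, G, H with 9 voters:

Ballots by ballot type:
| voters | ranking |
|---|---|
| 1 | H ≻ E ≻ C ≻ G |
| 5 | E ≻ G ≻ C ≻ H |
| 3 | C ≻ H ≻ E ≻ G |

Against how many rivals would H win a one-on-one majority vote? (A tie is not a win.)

H against each rival (9 voters):
H vs C: H preferred on 1 ballot; C wins 8–1.
H vs E: E, 5–4.
H vs G: H is ranked higher on 1+3 = 4 ballots, G on 5. G wins 5–4.
H beats no one; loses to C, E, G — 0 pairwise wins.

0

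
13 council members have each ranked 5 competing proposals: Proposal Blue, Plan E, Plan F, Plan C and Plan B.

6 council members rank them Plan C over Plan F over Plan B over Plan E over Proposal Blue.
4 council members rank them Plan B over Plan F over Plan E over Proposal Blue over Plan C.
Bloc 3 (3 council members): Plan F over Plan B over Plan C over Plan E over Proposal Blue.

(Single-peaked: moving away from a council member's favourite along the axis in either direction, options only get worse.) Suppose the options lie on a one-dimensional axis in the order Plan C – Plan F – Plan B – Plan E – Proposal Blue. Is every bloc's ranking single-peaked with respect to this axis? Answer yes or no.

Axis positions: Plan C=1, Plan F=2, Plan B=3, Plan E=4, Proposal Blue=5.
Bloc 1 (peak Plan C at position 1): ranking walks positions 1-2-3-4-5, expanding outward from the peak — single-peaked.
Bloc 2 (peak Plan B at position 3): ranking walks positions 3-2-4-5-1, expanding outward from the peak — single-peaked.
Bloc 3 (peak Plan F at position 2): ranking walks positions 2-3-1-4-5, expanding outward from the peak — single-peaked.
Every ranking is single-peaked on this axis.

yes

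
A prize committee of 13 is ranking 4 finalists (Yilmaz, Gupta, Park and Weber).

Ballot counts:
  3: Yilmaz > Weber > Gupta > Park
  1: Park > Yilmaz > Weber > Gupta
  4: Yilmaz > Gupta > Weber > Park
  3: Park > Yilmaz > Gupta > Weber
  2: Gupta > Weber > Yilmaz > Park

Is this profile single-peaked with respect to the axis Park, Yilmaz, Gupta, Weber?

no

Axis positions: Park=1, Yilmaz=2, Gupta=3, Weber=4.
Cluster 1: ranking walks positions 2-4-3-1; Weber is ranked above Gupta even though Gupta lies between Weber and the peak Yilmaz on the axis — preferences dip and rise again. Not single-peaked.
Cluster 2: ranking walks positions 1-2-4-3; Weber is ranked above Gupta even though Gupta lies between Weber and the peak Park on the axis — preferences dip and rise again. Not single-peaked.
Cluster 3 (peak Yilmaz at position 2): ranking walks positions 2-3-4-1, expanding outward from the peak — single-peaked.
Cluster 4 (peak Park at position 1): ranking walks positions 1-2-3-4, expanding outward from the peak — single-peaked.
Cluster 5 (peak Gupta at position 3): ranking walks positions 3-4-2-1, expanding outward from the peak — single-peaked.
Cluster 1 violates single-peakedness, so the profile is not single-peaked on this axis.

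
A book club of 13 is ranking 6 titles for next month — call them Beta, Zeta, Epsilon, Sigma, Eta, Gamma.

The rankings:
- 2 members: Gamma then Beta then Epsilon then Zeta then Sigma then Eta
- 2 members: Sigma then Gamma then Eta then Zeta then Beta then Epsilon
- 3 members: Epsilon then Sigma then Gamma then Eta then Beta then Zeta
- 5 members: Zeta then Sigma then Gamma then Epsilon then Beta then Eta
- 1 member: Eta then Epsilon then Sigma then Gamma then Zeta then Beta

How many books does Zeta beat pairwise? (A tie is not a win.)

Zeta against each rival (13 members):
Zeta vs Beta: Zeta is ranked higher on 2+5+1 = 8 ballots, Beta on 5. Zeta wins 8–5.
Zeta vs Epsilon: 2+5 = 7 for Zeta, 6 for Epsilon — Zeta by 7–6.
Zeta vs Sigma: 7 to 6, Zeta.
Zeta–Eta: Zeta 7–6.
Zeta vs Gamma: 5 to 8, Gamma.
Zeta beats Beta, Epsilon, Sigma, Eta; loses to Gamma — 4 pairwise wins.

4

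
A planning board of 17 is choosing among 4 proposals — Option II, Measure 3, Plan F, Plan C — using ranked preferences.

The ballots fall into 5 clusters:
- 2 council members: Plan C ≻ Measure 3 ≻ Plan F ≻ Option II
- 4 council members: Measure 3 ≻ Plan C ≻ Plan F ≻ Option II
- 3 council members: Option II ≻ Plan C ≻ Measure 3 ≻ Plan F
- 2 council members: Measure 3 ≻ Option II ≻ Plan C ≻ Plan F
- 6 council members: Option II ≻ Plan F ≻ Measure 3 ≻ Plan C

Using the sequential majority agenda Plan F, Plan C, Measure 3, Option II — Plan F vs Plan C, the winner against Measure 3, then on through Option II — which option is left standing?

Round 1: Plan F vs Plan C — 6–11, Plan C advances.
Round 2: Plan C vs Measure 3 — 5–12, Measure 3 advances.
Round 3: Measure 3 vs Option II — 8–9, Option II advances.
The agenda winner is Option II.

Option II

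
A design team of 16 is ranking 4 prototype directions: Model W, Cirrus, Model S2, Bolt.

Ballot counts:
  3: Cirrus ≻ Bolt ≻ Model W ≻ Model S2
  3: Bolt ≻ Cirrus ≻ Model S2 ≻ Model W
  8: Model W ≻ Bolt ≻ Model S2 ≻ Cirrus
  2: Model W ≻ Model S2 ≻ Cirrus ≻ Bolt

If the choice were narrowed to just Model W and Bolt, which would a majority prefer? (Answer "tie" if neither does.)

Ballots ranking Model W above Bolt: 8 + 2 = 10.
Ballots ranking Bolt above Model W: 16 − 10 = 6.
Model W wins the head-to-head 10–6.

Model W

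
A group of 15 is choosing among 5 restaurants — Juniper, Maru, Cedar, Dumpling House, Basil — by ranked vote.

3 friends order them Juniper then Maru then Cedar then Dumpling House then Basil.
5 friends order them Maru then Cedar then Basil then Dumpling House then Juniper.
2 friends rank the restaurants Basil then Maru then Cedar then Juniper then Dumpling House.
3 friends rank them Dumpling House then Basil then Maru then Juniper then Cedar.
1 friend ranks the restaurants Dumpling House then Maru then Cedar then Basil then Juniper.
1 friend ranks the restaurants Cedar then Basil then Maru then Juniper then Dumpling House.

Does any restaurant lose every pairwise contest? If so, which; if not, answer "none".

Juniper

Head-to-head results (15 friends):
Juniper vs Maru: 3 for Juniper, 12 for Maru — Maru by 12–3.
Juniper vs Cedar: Juniper preferred on 3+3 = 6 ballots; Cedar wins 9–6.
Juniper vs Dumpling House: Juniper is ranked higher on 3+2+1 = 6 ballots, Dumpling House on 9. Dumpling House wins 9–6.
Juniper–Basil: Basil 12–3.
Maru vs Cedar: 14 to 1, Maru.
Maru vs Dumpling House: Maru, 11–4.
Maru–Basil: Maru 9–6.
Cedar vs Dumpling House: 3+5+2+1 = 11 for Cedar, 4 for Dumpling House — Cedar by 11–4.
Cedar vs Basil: Cedar, 10–5.
Dumpling House vs Basil: 7 to 8, Basil.
Juniper is beaten in every head-to-head and is the Condorcet loser.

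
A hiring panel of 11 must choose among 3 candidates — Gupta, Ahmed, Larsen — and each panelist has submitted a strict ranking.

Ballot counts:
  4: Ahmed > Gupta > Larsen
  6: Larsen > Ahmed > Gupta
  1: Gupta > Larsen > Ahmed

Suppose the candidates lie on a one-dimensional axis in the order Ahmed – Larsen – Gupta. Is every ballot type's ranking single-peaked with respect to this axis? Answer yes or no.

Axis positions: Ahmed=1, Larsen=2, Gupta=3.
Ballot type 1: ranking walks positions 1-3-2; Gupta is ranked above Larsen even though Larsen lies between Gupta and the peak Ahmed on the axis — preferences dip and rise again. Not single-peaked.
Ballot type 2 (peak Larsen at position 2): ranking walks positions 2-1-3, expanding outward from the peak — single-peaked.
Ballot type 3 (peak Gupta at position 3): ranking walks positions 3-2-1, expanding outward from the peak — single-peaked.
Ballot type 1 violates single-peakedness, so the profile is not single-peaked on this axis.

no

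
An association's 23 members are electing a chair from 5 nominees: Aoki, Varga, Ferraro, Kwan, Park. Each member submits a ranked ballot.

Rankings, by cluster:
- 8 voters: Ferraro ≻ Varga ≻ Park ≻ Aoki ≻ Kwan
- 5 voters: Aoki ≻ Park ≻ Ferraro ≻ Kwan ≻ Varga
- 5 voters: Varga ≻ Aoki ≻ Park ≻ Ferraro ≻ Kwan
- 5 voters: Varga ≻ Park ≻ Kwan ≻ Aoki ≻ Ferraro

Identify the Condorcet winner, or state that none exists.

none

Pairwise majorities:
Aoki vs Varga: Aoki is ranked higher on 5 ballots, Varga on 18. Varga wins 18–5.
Aoki vs Ferraro: 15 to 8, Aoki.
Aoki vs Kwan: 18 to 5, Aoki.
Aoki vs Park: 5+5 = 10 for Aoki, 13 for Park — Park by 13–10.
Varga vs Ferraro: Varga preferred on 5+5 = 10 ballots; Ferraro wins 13–10.
Varga vs Kwan: 8+5+5 = 18 for Varga, 5 for Kwan — Varga by 18–5.
Varga vs Park: Varga is ranked higher on 8+5+5 = 18 ballots, Park on 5. Varga wins 18–5.
Ferraro vs Kwan: 8+5+5 = 18 for Ferraro, 5 for Kwan — Ferraro by 18–5.
Ferraro vs Park: Ferraro is ranked higher on 8 ballots, Park on 15. Park wins 15–8.
Kwan vs Park: 0 for Kwan, 23 for Park — Park by 23–0.
Every candidate loses at least once (Aoki loses to Varga; Varga loses to Ferraro; Ferraro loses to Aoki; Kwan loses to Aoki; Park loses to Varga). The majority relation contains the cycle Aoki → Ferraro → Varga → Aoki, so there is no Condorcet winner.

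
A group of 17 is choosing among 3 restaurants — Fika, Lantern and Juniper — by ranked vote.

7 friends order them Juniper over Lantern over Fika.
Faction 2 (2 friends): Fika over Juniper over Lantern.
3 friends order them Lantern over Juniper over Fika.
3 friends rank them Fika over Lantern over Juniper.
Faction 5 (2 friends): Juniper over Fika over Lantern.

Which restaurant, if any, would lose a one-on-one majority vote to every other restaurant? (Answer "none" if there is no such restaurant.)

Pairwise majorities:
Fika vs Lantern: Fika is ranked higher on 2+3+2 = 7 ballots, Lantern on 10. Lantern wins 10–7.
Fika vs Juniper: Juniper wins 12–5.
Lantern vs Juniper: Juniper, 11–6.
Only Fika has no wins; Fika is the Condorcet loser.

Fika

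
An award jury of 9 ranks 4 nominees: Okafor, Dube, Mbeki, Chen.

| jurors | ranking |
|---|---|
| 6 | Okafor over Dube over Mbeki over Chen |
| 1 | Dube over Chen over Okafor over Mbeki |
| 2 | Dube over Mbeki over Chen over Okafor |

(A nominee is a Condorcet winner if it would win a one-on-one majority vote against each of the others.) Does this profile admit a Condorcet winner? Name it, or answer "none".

Pairwise majorities:
Okafor vs Dube: Okafor is ranked higher on 6 ballots, Dube on 3. Okafor wins 6–3.
Okafor vs Mbeki: 6+1 = 7 for Okafor, 2 for Mbeki — Okafor by 7–2.
Okafor vs Chen: 6 for Okafor, 3 for Chen — Okafor by 6–3.
Dube vs Mbeki: 6+1+2 = 9 for Dube, 0 for Mbeki — Dube by 9–0.
Dube vs Chen: 6+1+2 = 9 for Dube, 0 for Chen — Dube by 9–0.
Mbeki vs Chen: Mbeki is ranked higher on 6+2 = 8 ballots, Chen on 1. Mbeki wins 8–1.
Okafor wins every pairwise contest, so Okafor is the Condorcet winner.

Okafor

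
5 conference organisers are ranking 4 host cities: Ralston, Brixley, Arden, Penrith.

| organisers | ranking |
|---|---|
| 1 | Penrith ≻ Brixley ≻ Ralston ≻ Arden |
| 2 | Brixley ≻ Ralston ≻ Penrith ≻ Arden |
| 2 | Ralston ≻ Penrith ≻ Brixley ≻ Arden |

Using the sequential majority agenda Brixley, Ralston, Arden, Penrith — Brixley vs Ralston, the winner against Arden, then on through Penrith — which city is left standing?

Round 1: Brixley vs Ralston — 3–2, Brixley advances.
Round 2: Brixley vs Arden — 5–0, Brixley advances.
Round 3: Brixley vs Penrith — 2–3, Penrith advances.
The agenda winner is Penrith.

Penrith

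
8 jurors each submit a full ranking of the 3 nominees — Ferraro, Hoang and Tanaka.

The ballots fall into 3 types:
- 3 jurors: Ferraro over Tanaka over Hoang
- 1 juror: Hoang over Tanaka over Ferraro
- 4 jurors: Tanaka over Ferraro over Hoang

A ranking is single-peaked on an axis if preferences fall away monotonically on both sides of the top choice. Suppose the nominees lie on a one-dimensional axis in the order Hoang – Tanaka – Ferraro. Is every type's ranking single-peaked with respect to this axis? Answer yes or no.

Axis positions: Hoang=1, Tanaka=2, Ferraro=3.
Type 1 (peak Ferraro at position 3): ranking walks positions 3-2-1, expanding outward from the peak — single-peaked.
Type 2 (peak Hoang at position 1): ranking walks positions 1-2-3, expanding outward from the peak — single-peaked.
Type 3 (peak Tanaka at position 2): ranking walks positions 2-3-1, expanding outward from the peak — single-peaked.
Every ranking is single-peaked on this axis.

yes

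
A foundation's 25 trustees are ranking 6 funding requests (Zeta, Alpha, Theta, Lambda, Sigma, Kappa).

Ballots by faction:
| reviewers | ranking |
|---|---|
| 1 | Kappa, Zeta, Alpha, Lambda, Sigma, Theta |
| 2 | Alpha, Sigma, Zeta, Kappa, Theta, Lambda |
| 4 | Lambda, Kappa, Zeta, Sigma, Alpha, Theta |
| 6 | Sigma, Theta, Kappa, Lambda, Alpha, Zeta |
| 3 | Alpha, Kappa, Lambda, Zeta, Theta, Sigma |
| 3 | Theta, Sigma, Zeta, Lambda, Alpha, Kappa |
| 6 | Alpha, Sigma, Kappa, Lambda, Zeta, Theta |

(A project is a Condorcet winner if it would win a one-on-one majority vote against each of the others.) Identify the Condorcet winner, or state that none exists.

Sigma

Head-to-head results (25 reviewers):
Zeta vs Alpha: 1+4+3 = 8 for Zeta, 17 for Alpha — Alpha by 17–8.
Zeta vs Theta: 1+2+4+3+6 = 16 for Zeta, 9 for Theta — Zeta by 16–9.
Zeta vs Lambda: Zeta is ranked higher on 1+2+3 = 6 ballots, Lambda on 19. Lambda wins 19–6.
Zeta vs Sigma: Zeta preferred on 1+4+3 = 8 ballots; Sigma wins 17–8.
Zeta vs Kappa: Zeta preferred on 2+3 = 5 ballots; Kappa wins 20–5.
Alpha vs Theta: Alpha is ranked higher on 1+2+4+3+6 = 16 ballots, Theta on 9. Alpha wins 16–9.
Alpha vs Lambda: 1+2+3+6 = 12 for Alpha, 13 for Lambda — Lambda by 13–12.
Alpha vs Sigma: Alpha is ranked higher on 1+2+3+6 = 12 ballots, Sigma on 13. Sigma wins 13–12.
Alpha vs Kappa: 2+3+3+6 = 14 for Alpha, 11 for Kappa — Alpha by 14–11.
Theta vs Lambda: Theta is ranked higher on 2+6+3 = 11 ballots, Lambda on 14. Lambda wins 14–11.
Theta vs Sigma: 6 to 19, Sigma.
Theta vs Kappa: Theta is ranked higher on 6+3 = 9 ballots, Kappa on 16. Kappa wins 16–9.
Lambda vs Sigma: 1+4+3 = 8 for Lambda, 17 for Sigma — Sigma by 17–8.
Lambda vs Kappa: Lambda preferred on 4+3 = 7 ballots; Kappa wins 18–7.
Sigma vs Kappa: 2+6+3+6 = 17 for Sigma, 8 for Kappa — Sigma by 17–8.
Sigma beats each of Zeta, Alpha, Theta, Lambda, Kappa — Sigma is the Condorcet winner.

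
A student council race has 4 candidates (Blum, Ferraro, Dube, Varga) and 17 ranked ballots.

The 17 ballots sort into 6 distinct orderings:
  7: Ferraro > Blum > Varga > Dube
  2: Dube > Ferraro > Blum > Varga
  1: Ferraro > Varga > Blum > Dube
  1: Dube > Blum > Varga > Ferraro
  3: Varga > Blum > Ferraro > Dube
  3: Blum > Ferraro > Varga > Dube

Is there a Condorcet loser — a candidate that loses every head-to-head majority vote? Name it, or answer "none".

Dube

Pairwise majorities:
Blum vs Ferraro: Ferraro, 10–7.
Blum–Dube: Blum 14–3.
Blum vs Varga: Blum wins 13–4.
Ferraro vs Dube: Ferraro is ranked higher on 7+1+3+3 = 14 ballots, Dube on 3. Ferraro wins 14–3.
Ferraro vs Varga: Ferraro is ranked higher on 7+2+1+3 = 13 ballots, Varga on 4. Ferraro wins 13–4.
Dube vs Varga: Varga wins 14–3.
Dube is beaten in every head-to-head and is the Condorcet loser.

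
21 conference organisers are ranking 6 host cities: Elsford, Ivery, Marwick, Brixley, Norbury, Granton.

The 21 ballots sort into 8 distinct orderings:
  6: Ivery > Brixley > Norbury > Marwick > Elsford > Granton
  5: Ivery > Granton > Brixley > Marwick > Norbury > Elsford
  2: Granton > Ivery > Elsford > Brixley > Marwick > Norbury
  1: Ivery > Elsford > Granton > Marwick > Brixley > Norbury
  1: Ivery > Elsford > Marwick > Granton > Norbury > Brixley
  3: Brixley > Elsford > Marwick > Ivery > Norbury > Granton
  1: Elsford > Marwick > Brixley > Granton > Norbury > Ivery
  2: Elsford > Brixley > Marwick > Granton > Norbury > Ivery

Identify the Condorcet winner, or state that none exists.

Ivery

Pairwise majorities:
Elsford vs Ivery: Ivery wins 15–6.
Elsford vs Marwick: 2+1+1+3+1+2 = 10 for Elsford, 11 for Marwick — Marwick by 11–10.
Elsford–Brixley: Brixley 14–7.
Elsford vs Norbury: Elsford is ranked higher on 2+1+1+3+1+2 = 10 ballots, Norbury on 11. Norbury wins 11–10.
Elsford vs Granton: 14 to 7, Elsford.
Ivery vs Marwick: Ivery preferred on 6+5+2+1+1 = 15 ballots; Ivery wins 15–6.
Ivery vs Brixley: 6+5+2+1+1 = 15 for Ivery, 6 for Brixley — Ivery by 15–6.
Ivery vs Norbury: Ivery preferred on 6+5+2+1+1+3 = 18 ballots; Ivery wins 18–3.
Ivery vs Granton: Ivery wins 16–5.
Marwick vs Brixley: Brixley, 18–3.
Marwick vs Norbury: Marwick wins 15–6.
Marwick vs Granton: 13 to 8, Marwick.
Brixley vs Norbury: Brixley, 20–1.
Brixley vs Granton: Brixley is ranked higher on 6+3+1+2 = 12 ballots, Granton on 9. Brixley wins 12–9.
Norbury vs Granton: Granton wins 12–9.
Only Ivery has no losses; Ivery is the Condorcet winner.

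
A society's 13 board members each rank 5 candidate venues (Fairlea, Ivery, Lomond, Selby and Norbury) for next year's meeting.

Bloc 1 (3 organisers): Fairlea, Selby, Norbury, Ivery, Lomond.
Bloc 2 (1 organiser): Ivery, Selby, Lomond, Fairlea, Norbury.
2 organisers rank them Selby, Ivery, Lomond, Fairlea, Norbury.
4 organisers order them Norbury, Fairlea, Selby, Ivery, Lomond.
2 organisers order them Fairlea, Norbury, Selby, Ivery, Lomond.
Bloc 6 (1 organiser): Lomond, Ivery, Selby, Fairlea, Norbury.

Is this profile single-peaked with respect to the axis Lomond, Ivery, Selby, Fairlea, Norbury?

yes

Axis positions: Lomond=1, Ivery=2, Selby=3, Fairlea=4, Norbury=5.
Bloc 1 (peak Fairlea at position 4): ranking walks positions 4-3-5-2-1, expanding outward from the peak — single-peaked.
Bloc 2 (peak Ivery at position 2): ranking walks positions 2-3-1-4-5, expanding outward from the peak — single-peaked.
Bloc 3 (peak Selby at position 3): ranking walks positions 3-2-1-4-5, expanding outward from the peak — single-peaked.
Bloc 4 (peak Norbury at position 5): ranking walks positions 5-4-3-2-1, expanding outward from the peak — single-peaked.
Bloc 5 (peak Fairlea at position 4): ranking walks positions 4-5-3-2-1, expanding outward from the peak — single-peaked.
Bloc 6 (peak Lomond at position 1): ranking walks positions 1-2-3-4-5, expanding outward from the peak — single-peaked.
Every ranking is single-peaked on this axis.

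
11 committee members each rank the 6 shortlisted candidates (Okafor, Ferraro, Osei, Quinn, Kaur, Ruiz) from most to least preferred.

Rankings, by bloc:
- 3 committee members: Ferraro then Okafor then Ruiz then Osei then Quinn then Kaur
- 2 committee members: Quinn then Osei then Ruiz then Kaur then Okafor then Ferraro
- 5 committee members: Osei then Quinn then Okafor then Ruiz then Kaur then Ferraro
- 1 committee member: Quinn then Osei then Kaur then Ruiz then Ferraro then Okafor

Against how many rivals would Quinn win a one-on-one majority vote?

Quinn against each rival (11 committee members):
Quinn–Okafor: Quinn 8–3.
Quinn vs Ferraro: Quinn wins 8–3.
Quinn vs Osei: 3 to 8, Osei.
Quinn vs Kaur: Quinn is ranked higher on 3+2+5+1 = 11 ballots, Kaur on 0. Quinn wins 11–0.
Quinn vs Ruiz: 8 to 3, Quinn.
Quinn beats Okafor, Ferraro, Kaur, Ruiz; loses to Osei — 4 pairwise wins.

4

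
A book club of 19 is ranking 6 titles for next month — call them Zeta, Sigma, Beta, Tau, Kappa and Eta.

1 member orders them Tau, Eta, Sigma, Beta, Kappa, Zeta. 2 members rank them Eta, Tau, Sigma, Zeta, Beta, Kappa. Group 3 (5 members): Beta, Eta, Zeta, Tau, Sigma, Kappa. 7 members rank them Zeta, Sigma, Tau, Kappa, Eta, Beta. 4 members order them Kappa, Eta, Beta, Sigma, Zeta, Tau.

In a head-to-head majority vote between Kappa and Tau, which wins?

Tau

Ballots ranking Kappa above Tau: 4.
Ballots ranking Tau above Kappa: 19 − 4 = 15.
Tau wins the head-to-head 15–4.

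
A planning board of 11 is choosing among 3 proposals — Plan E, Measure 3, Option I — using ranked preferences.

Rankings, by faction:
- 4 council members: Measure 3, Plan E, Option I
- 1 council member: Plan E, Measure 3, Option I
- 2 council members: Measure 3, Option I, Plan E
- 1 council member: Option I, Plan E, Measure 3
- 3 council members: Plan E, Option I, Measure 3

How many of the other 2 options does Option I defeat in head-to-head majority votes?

0

Option I against each rival (11 council members):
Option I vs Plan E: Option I preferred on 2+1 = 3 ballots; Plan E wins 8–3.
Option I vs Measure 3: Measure 3 wins 7–4.
Option I beats no one; loses to Plan E, Measure 3 — 0 pairwise wins.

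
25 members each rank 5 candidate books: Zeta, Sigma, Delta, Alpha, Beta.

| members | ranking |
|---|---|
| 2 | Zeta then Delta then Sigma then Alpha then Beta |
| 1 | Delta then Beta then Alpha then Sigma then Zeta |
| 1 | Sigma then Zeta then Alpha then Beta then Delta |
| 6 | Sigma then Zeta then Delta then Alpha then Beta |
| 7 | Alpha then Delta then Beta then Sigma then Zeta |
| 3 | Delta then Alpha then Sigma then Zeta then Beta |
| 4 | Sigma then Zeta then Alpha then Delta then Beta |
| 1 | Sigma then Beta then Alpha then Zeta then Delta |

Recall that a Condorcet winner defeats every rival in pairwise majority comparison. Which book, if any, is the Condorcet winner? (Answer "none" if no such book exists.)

none

Head-to-head results (25 members):
Zeta vs Sigma: Sigma wins 23–2.
Zeta vs Delta: 14 to 11, Zeta.
Zeta–Alpha: Zeta 13–12.
Zeta vs Beta: Zeta is ranked higher on 2+1+6+3+4 = 16 ballots, Beta on 9. Zeta wins 16–9.
Sigma vs Delta: Delta, 13–12.
Sigma vs Alpha: Sigma, 14–11.
Sigma–Beta: Sigma 17–8.
Delta vs Alpha: 12 to 13, Alpha.
Delta vs Beta: Delta, 23–2.
Alpha vs Beta: Alpha, 23–2.
Every book loses at least once (Zeta loses to Sigma; Sigma loses to Delta; Delta loses to Zeta; Alpha loses to Zeta; Beta loses to Zeta). The majority relation contains the cycle Zeta > Delta > Sigma > Zeta, so there is no Condorcet winner.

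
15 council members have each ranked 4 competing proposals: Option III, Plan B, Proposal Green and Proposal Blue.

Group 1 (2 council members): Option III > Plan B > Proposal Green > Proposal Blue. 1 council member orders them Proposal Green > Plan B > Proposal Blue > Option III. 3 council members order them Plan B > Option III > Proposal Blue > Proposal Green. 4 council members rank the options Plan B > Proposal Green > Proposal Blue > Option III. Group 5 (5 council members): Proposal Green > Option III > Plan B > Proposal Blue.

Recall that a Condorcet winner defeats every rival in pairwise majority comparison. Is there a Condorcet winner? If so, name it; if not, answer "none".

Check each pair by majority over 15 ballots:
Option III vs Plan B: Option III is ranked higher on 2+5 = 7 ballots, Plan B on 8. Plan B wins 8–7.
Option III vs Proposal Green: 2+3 = 5 for Option III, 10 for Proposal Green — Proposal Green by 10–5.
Option III vs Proposal Blue: 10 to 5, Option III.
Plan B vs Proposal Green: Plan B is ranked higher on 2+3+4 = 9 ballots, Proposal Green on 6. Plan B wins 9–6.
Plan B vs Proposal Blue: Plan B preferred on 2+1+3+4+5 = 15 ballots; Plan B wins 15–0.
Proposal Green vs Proposal Blue: Proposal Green is ranked higher on 2+1+4+5 = 12 ballots, Proposal Blue on 3. Proposal Green wins 12–3.
Only Plan B has no losses; Plan B is the Condorcet winner.

Plan B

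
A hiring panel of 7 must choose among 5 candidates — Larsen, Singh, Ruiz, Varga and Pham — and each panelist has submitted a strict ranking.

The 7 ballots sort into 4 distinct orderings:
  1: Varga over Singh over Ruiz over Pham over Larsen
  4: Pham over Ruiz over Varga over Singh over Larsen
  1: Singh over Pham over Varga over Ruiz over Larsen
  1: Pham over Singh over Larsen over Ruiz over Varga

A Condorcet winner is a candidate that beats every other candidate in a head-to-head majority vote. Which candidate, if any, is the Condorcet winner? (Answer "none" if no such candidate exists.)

Pham

Head-to-head results (7 committee members):
Larsen vs Singh: Singh wins 7–0.
Larsen vs Ruiz: Ruiz wins 6–1.
Larsen–Varga: Varga 6–1.
Larsen vs Pham: Pham wins 7–0.
Singh vs Ruiz: Ruiz wins 4–3.
Singh vs Varga: Varga, 5–2.
Singh–Pham: Pham 5–2.
Ruiz vs Varga: Ruiz, 5–2.
Ruiz vs Pham: Pham, 6–1.
Varga–Pham: Pham 6–1.
Pham beats each of Larsen, Singh, Ruiz, Varga — Pham is the Condorcet winner.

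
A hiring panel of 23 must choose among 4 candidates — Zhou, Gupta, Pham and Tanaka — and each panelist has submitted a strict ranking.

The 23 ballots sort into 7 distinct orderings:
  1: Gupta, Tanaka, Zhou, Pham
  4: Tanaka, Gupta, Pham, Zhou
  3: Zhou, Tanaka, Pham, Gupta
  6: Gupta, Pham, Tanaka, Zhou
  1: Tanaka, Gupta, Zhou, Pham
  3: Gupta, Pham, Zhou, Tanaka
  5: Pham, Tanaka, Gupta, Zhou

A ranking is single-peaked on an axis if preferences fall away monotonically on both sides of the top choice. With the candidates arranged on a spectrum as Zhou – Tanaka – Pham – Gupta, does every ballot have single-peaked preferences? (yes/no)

no

Axis positions: Zhou=1, Tanaka=2, Pham=3, Gupta=4.
Ballot type 1: ranking walks positions 4-2-1-3; Tanaka is ranked above Pham even though Pham lies between Tanaka and the peak Gupta on the axis — preferences dip and rise again. Not single-peaked.
Ballot type 2: ranking walks positions 2-4-3-1; Gupta is ranked above Pham even though Pham lies between Gupta and the peak Tanaka on the axis — preferences dip and rise again. Not single-peaked.
Ballot type 3 (peak Zhou at position 1): ranking walks positions 1-2-3-4, expanding outward from the peak — single-peaked.
Ballot type 4 (peak Gupta at position 4): ranking walks positions 4-3-2-1, expanding outward from the peak — single-peaked.
Ballot type 5: ranking walks positions 2-4-1-3; Gupta is ranked above Pham even though Pham lies between Gupta and the peak Tanaka on the axis — preferences dip and rise again. Not single-peaked.
Ballot type 6: ranking walks positions 4-3-1-2; Zhou is ranked above Tanaka even though Tanaka lies between Zhou and the peak Gupta on the axis — preferences dip and rise again. Not single-peaked.
Ballot type 7 (peak Pham at position 3): ranking walks positions 3-2-4-1, expanding outward from the peak — single-peaked.
Ballot type 1 violates single-peakedness, so the profile is not single-peaked on this axis.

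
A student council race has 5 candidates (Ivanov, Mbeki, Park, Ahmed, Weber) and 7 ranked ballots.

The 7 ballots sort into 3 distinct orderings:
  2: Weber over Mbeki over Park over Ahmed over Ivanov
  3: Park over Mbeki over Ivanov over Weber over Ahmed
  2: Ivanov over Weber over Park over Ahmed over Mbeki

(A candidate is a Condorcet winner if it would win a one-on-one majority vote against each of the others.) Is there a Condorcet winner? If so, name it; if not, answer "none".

none

Pairwise majorities:
Ivanov–Mbeki: Mbeki 5–2.
Ivanov vs Park: Ivanov preferred on 2 ballots; Park wins 5–2.
Ivanov vs Ahmed: Ivanov preferred on 3+2 = 5 ballots; Ivanov wins 5–2.
Ivanov vs Weber: 3+2 = 5 for Ivanov, 2 for Weber — Ivanov by 5–2.
Mbeki vs Park: Park wins 5–2.
Mbeki vs Ahmed: 2+3 = 5 for Mbeki, 2 for Ahmed — Mbeki by 5–2.
Mbeki vs Weber: Weber, 4–3.
Park vs Ahmed: 7 to 0, Park.
Park vs Weber: 3 for Park, 4 for Weber — Weber by 4–3.
Ahmed vs Weber: Weber wins 7–0.
No candidate is unbeaten: Ivanov loses to Mbeki; Mbeki loses to Park; Park loses to Weber; Ahmed loses to Ivanov; Weber loses to Ivanov. In particular Ivanov beats Weber beats Mbeki beats Ivanov is a majority cycle — no Condorcet winner exists.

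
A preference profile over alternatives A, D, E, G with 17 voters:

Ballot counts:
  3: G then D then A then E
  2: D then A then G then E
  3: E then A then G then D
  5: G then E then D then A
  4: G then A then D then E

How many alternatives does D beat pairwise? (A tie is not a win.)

2

D against each rival (17 voters):
D vs A: D, 10–7.
D–E: D 9–8.
D vs G: G, 15–2.
D beats A, E; loses to G — 2 pairwise wins.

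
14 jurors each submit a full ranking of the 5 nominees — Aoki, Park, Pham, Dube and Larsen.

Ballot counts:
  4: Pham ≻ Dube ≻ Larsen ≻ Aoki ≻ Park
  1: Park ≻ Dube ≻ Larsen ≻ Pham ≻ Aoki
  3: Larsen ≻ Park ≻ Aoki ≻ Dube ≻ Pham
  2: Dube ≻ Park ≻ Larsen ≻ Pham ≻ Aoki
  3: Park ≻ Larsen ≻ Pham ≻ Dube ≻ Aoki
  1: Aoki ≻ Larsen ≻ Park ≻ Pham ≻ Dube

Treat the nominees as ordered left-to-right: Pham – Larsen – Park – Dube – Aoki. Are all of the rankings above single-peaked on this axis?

no

Axis positions: Pham=1, Larsen=2, Park=3, Dube=4, Aoki=5.
Group 1: ranking walks positions 1-4-2-5-3; Dube is ranked above Larsen even though Larsen lies between Dube and the peak Pham on the axis — preferences dip and rise again. Not single-peaked.
Group 2 (peak Park at position 3): ranking walks positions 3-4-2-1-5, expanding outward from the peak — single-peaked.
Group 3: ranking walks positions 2-3-5-4-1; Aoki is ranked above Dube even though Dube lies between Aoki and the peak Larsen on the axis — preferences dip and rise again. Not single-peaked.
Group 4 (peak Dube at position 4): ranking walks positions 4-3-2-1-5, expanding outward from the peak — single-peaked.
Group 5 (peak Park at position 3): ranking walks positions 3-2-1-4-5, expanding outward from the peak — single-peaked.
Group 6: ranking walks positions 5-2-3-1-4; Larsen is ranked above Dube even though Dube lies between Larsen and the peak Aoki on the axis — preferences dip and rise again. Not single-peaked.
Group 1 violates single-peakedness, so the profile is not single-peaked on this axis.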